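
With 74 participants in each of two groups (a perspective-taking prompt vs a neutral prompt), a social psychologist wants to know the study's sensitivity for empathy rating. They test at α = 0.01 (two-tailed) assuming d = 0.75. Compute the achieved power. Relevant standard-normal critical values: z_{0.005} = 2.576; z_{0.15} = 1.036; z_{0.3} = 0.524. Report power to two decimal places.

For two equal groups, power = Φ(d·√(n/2) − z_{α/2}).
d·√(n/2) = 0.75 × √(74/2) = 0.75 × 6.083 = 4.562.
z_β = 4.562 − 2.576 = 1.986.
Power = Φ(1.986) = 0.976.

power ≈ 0.98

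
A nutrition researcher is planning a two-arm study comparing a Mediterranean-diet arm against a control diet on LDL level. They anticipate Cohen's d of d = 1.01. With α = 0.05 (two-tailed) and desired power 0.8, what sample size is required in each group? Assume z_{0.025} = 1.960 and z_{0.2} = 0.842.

For two independent groups with equal n: n = 2·((z_{α/2} + z_β) / d)².
z_{α/2} + z_β = 1.960 + 0.842 = 2.802.
n = 2 × (2.802 / 1.01)² = 2 × 2.774² = 2 × 7.70 = 15.4.
Round up to the next whole participant.

n = 16 per group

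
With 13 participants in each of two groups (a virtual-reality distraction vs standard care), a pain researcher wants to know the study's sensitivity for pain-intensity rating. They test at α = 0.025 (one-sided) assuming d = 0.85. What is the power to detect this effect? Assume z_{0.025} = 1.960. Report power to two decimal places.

For two equal groups, power = Φ(d·√(n/2) − z_{α}).
d·√(n/2) = 0.85 × √(13/2) = 0.85 × 2.550 = 2.167.
z_β = 2.167 − 1.960 = 0.207.
Power = Φ(0.207) = 0.582.

power ≈ 0.58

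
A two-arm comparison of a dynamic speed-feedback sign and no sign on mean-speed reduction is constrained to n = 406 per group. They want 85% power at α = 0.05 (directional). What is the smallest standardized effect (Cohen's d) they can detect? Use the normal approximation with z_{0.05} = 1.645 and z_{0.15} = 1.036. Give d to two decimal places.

For two independent groups of n = 406 each: d_min = (z_{α} + z_β)·√(2/n).
z-sum = 1.645 + 1.036 = 2.681.
d_min = 2.681 × √(2/406) = 2.681 × 0.0702 = 0.188.

d_min ≈ 0.19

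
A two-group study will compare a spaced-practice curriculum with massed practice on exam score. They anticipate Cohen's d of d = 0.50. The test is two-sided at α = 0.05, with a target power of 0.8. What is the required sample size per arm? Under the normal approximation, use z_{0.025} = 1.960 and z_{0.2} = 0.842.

n = 63 per group

For two independent groups with equal n: n = 2·((z_{α/2} + z_β) / d)².
z_{α/2} + z_β = 1.960 + 0.842 = 2.802.
n = 2 × (2.802 / 0.50)² = 2 × 5.604² = 2 × 31.40 = 62.8.
Round up to the next whole participant.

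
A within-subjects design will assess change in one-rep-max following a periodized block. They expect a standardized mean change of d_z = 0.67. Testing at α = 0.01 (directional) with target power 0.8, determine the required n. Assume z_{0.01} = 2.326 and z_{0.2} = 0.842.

For a paired (one-sample on differences) test: n = ((z_{α} + z_β) / d)².
z_{α} + z_β = 2.326 + 0.842 = 3.168.
n = (3.168 / 0.67)² = 4.728² = 22.36.
Round up.

n = 23 pairs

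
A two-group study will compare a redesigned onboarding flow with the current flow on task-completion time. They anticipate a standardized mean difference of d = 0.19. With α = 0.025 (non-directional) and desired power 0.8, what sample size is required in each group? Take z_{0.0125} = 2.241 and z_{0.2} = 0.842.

n = 527 per group

For two independent groups with equal n: n = 2·((z_{α/2} + z_β) / d)².
z_{α/2} + z_β = 2.241 + 0.842 = 3.083.
n = 2 × (3.083 / 0.19)² = 2 × 16.226² = 2 × 263.29 = 526.6.
Round up to the next whole participant.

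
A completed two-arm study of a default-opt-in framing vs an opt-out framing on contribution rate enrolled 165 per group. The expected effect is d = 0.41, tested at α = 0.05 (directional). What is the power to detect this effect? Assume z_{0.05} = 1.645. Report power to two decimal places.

power ≈ 0.98

For two equal groups, power = Φ(d·√(n/2) − z_{α}).
d·√(n/2) = 0.41 × √(165/2) = 0.41 × 9.083 = 3.724.
z_β = 3.724 − 1.645 = 2.079.
Power = Φ(2.079) = 0.981.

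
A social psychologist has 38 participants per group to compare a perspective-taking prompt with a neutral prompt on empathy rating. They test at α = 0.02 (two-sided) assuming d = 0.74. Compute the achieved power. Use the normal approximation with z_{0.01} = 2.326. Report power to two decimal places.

power ≈ 0.82

For two equal groups, power = Φ(d·√(n/2) − z_{α/2}).
d·√(n/2) = 0.74 × √(38/2) = 0.74 × 4.359 = 3.226.
z_β = 3.226 − 2.326 = 0.900.
Power = Φ(0.900) = 0.816.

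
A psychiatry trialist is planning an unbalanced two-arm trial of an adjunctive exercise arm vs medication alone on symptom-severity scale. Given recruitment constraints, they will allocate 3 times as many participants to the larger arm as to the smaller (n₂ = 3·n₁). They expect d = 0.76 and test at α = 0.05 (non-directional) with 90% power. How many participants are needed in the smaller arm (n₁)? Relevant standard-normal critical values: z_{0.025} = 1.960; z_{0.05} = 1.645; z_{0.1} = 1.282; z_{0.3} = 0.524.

With allocation ratio k = n₂/n₁ = 3, Var(x̄₁−x̄₂) = σ²(1/n₁ + 1/(k·n₁)) = σ²·(k+1)/(k·n₁).
So n₁ = (1 + 1/k)·((z_{α/2} + z_β)/d)² = 1.333 × (3.242/0.76)².
n₁ = 1.333 × 18.20 = 24.3.
Round up: n₁ = 25, giving n₂ = 3 × 25 = 75.

n₁ = 25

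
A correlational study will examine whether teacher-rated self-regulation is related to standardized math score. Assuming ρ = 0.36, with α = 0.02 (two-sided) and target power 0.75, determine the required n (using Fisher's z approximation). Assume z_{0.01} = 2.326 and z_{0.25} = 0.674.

n = 67

Fisher's z: C = ½·ln((1+r)/(1−r)) = ½·ln(2.1250) = 0.3769.
n = ((z_{α/2} + z_β)/C)² + 3.
(2.326 + 0.674) / 0.3769 = 3.000 / 0.3769 = 7.960.
n = 7.960² + 3 = 63.36 + 3 = 66.4.
Round up.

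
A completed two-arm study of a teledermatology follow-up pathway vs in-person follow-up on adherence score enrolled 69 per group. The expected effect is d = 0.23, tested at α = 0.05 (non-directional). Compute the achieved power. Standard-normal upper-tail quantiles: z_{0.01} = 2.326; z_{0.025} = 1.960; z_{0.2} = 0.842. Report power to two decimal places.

For two equal groups, power = Φ(d·√(n/2) − z_{α/2}).
d·√(n/2) = 0.23 × √(69/2) = 0.23 × 5.874 = 1.351.
z_β = 1.351 − 1.960 = -0.609.
Power = Φ(-0.609) = 0.271.

power ≈ 0.27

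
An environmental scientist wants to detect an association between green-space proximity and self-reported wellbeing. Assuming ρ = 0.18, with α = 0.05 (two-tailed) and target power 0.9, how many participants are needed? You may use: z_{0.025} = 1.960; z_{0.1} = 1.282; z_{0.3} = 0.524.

Fisher's z: C = ½·ln((1+r)/(1−r)) = ½·ln(1.4390) = 0.1820.
n = ((z_{α/2} + z_β)/C)² + 3.
(1.960 + 1.282) / 0.1820 = 3.242 / 0.1820 = 17.813.
n = 17.813² + 3 = 317.31 + 3 = 320.3.
Round up.

n = 321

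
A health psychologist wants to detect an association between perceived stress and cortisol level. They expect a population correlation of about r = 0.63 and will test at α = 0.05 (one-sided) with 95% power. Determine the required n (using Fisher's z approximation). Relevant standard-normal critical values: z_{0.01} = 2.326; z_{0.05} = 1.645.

Fisher's z: C = ½·ln((1+r)/(1−r)) = ½·ln(4.4054) = 0.7414.
n = ((z_{α} + z_β)/C)² + 3.
(1.645 + 1.645) / 0.7414 = 3.290 / 0.7414 = 4.438.
n = 4.438² + 3 = 19.69 + 3 = 22.7.
Round up.

n = 23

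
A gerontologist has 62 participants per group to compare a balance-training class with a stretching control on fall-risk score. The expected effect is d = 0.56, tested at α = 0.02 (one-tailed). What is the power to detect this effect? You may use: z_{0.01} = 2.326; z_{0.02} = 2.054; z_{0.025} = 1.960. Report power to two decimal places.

power ≈ 0.86

For two equal groups, power = Φ(d·√(n/2) − z_{α}).
d·√(n/2) = 0.56 × √(62/2) = 0.56 × 5.568 = 3.118.
z_β = 3.118 − 2.054 = 1.064.
Power = Φ(1.064) = 0.856.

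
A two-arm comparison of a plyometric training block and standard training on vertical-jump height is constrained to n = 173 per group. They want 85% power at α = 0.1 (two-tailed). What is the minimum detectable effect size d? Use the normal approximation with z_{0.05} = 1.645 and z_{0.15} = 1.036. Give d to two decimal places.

d_min ≈ 0.29

For two independent groups of n = 173 each: d_min = (z_{α/2} + z_β)·√(2/n).
z-sum = 1.645 + 1.036 = 2.681.
d_min = 2.681 × √(2/173) = 2.681 × 0.1075 = 0.288.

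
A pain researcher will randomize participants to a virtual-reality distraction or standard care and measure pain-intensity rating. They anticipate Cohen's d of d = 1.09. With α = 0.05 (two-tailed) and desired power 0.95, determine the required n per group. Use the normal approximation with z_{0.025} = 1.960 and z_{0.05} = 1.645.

n = 22 per group

For two independent groups with equal n: n = 2·((z_{α/2} + z_β) / d)².
z_{α/2} + z_β = 1.960 + 1.645 = 3.605.
n = 2 × (3.605 / 1.09)² = 2 × 3.307² = 2 × 10.94 = 21.9.
Round up to the next whole participant.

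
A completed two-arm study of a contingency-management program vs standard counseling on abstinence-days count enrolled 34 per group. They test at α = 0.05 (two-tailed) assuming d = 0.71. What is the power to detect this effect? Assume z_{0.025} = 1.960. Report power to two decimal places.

power ≈ 0.83

For two equal groups, power = Φ(d·√(n/2) − z_{α/2}).
d·√(n/2) = 0.71 × √(34/2) = 0.71 × 4.123 = 2.927.
z_β = 2.927 − 1.960 = 0.967.
Power = Φ(0.967) = 0.833.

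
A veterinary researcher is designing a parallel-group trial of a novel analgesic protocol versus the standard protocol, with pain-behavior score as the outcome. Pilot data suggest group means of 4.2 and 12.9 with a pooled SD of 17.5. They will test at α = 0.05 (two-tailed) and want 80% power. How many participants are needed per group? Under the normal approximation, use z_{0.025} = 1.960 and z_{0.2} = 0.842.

Cohen's d = |M₁ − M₂| / SD_pooled = |4.2 − 12.9| / 17.5 = 8.7 / 17.5 = 0.497.
For two independent groups with equal n: n = 2·((z_{α/2} + z_β) / d)².
z_{α/2} + z_β = 1.960 + 0.842 = 2.802.
n = 2 × (2.802 / 0.497)² = 2 × 5.638² = 2 × 31.79 = 63.6.
Round up to the next whole participant.

n = 64 per group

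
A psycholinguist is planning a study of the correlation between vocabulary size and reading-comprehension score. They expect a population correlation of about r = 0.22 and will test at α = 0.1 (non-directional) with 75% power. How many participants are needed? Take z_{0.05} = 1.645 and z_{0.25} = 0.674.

n = 111

Fisher's z: C = ½·ln((1+r)/(1−r)) = ½·ln(1.5641) = 0.2237.
n = ((z_{α/2} + z_β)/C)² + 3.
(1.645 + 0.674) / 0.2237 = 2.319 / 0.2237 = 10.367.
n = 10.367² + 3 = 107.47 + 3 = 110.5.
Round up.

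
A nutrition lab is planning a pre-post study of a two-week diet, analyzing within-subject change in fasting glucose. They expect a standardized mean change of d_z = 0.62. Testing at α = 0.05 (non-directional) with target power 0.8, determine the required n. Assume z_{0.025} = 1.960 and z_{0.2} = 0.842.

n = 21 pairs

For a paired (one-sample on differences) test: n = ((z_{α/2} + z_β) / d)².
z_{α/2} + z_β = 1.960 + 0.842 = 2.802.
n = (2.802 / 0.62)² = 4.519² = 20.42.
Round up.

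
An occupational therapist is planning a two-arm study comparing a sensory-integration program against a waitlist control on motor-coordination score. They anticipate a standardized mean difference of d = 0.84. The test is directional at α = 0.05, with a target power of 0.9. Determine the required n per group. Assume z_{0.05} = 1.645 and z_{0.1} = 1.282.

n = 25 per group

For two independent groups with equal n: n = 2·((z_{α} + z_β) / d)².
z_{α} + z_β = 1.645 + 1.282 = 2.927.
n = 2 × (2.927 / 0.84)² = 2 × 3.485² = 2 × 12.14 = 24.3.
Round up to the next whole participant.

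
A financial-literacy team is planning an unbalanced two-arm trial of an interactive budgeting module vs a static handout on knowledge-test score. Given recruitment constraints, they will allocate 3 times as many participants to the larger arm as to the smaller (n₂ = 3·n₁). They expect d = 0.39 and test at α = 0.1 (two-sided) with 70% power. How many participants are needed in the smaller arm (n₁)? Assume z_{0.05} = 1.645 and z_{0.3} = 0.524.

With allocation ratio k = n₂/n₁ = 3, Var(x̄₁−x̄₂) = σ²(1/n₁ + 1/(k·n₁)) = σ²·(k+1)/(k·n₁).
So n₁ = (1 + 1/k)·((z_{α/2} + z_β)/d)² = 1.333 × (2.169/0.39)².
n₁ = 1.333 × 30.93 = 41.2.
Round up: n₁ = 42, giving n₂ = 3 × 42 = 126.

n₁ = 42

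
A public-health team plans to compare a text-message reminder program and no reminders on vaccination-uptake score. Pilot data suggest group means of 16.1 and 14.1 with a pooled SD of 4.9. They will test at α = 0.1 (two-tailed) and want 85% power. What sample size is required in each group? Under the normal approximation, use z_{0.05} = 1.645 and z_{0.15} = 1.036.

Cohen's d = |M₁ − M₂| / SD_pooled = |16.1 − 14.1| / 4.9 = 2.0 / 4.9 = 0.408.
For two independent groups with equal n: n = 2·((z_{α/2} + z_β) / d)².
z_{α/2} + z_β = 1.645 + 1.036 = 2.681.
n = 2 × (2.681 / 0.408)² = 2 × 6.571² = 2 × 43.18 = 86.4.
Round up to the next whole participant.

n = 87 per group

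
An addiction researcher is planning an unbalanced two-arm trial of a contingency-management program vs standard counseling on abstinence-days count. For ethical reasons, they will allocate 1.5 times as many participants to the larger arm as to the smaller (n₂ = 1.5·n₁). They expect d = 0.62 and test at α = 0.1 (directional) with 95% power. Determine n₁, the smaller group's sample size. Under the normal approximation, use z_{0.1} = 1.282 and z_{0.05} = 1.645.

n₁ = 38

With allocation ratio k = n₂/n₁ = 1.5, Var(x̄₁−x̄₂) = σ²(1/n₁ + 1/(k·n₁)) = σ²·(k+1)/(k·n₁).
So n₁ = (1 + 1/k)·((z_{α} + z_β)/d)² = 1.667 × (2.927/0.62)².
n₁ = 1.667 × 22.29 = 37.1.
Round up: n₁ = 38, giving n₂ = 1.5 × 38 = 57.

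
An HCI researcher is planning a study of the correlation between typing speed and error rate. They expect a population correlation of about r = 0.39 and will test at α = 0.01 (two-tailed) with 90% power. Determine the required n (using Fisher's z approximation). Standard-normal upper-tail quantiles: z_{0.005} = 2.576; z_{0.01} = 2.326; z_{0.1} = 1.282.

n = 91

Fisher's z: C = ½·ln((1+r)/(1−r)) = ½·ln(2.2787) = 0.4118.
n = ((z_{α/2} + z_β)/C)² + 3.
(2.576 + 1.282) / 0.4118 = 3.858 / 0.4118 = 9.369.
n = 9.369² + 3 = 87.77 + 3 = 90.8.
Round up.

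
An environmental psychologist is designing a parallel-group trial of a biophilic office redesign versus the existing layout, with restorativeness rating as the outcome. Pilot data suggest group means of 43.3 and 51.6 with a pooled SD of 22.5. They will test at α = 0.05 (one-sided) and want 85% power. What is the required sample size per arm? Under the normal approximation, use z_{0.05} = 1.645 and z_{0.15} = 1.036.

Cohen's d = |M₁ − M₂| / SD_pooled = |43.3 − 51.6| / 22.5 = 8.3 / 22.5 = 0.369.
For two independent groups with equal n: n = 2·((z_{α} + z_β) / d)².
z_{α} + z_β = 1.645 + 1.036 = 2.681.
n = 2 × (2.681 / 0.369)² = 2 × 7.266² = 2 × 52.79 = 105.6.
Round up to the next whole participant.

n = 106 per group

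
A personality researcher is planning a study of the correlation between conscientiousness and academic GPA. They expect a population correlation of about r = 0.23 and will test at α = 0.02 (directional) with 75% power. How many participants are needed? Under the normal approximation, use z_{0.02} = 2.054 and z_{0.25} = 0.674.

n = 139

Fisher's z: C = ½·ln((1+r)/(1−r)) = ½·ln(1.5974) = 0.2342.
n = ((z_{α} + z_β)/C)² + 3.
(2.054 + 0.674) / 0.2342 = 2.728 / 0.2342 = 11.648.
n = 11.648² + 3 = 135.68 + 3 = 138.7.
Round up.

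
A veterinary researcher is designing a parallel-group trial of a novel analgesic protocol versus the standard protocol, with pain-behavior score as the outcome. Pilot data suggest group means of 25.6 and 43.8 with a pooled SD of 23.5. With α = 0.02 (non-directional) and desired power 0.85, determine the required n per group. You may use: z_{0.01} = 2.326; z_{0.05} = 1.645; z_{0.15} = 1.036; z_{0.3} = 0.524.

Cohen's d = |M₁ − M₂| / SD_pooled = |25.6 − 43.8| / 23.5 = 18.2 / 23.5 = 0.774.
For two independent groups with equal n: n = 2·((z_{α/2} + z_β) / d)².
z_{α/2} + z_β = 2.326 + 1.036 = 3.362.
n = 2 × (3.362 / 0.774)² = 2 × 4.344² = 2 × 18.87 = 37.7.
Round up to the next whole participant.

n = 38 per group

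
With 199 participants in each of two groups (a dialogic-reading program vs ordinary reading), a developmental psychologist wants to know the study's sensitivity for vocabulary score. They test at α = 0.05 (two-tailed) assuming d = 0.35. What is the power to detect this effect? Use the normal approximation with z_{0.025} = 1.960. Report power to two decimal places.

For two equal groups, power = Φ(d·√(n/2) − z_{α/2}).
d·√(n/2) = 0.35 × √(199/2) = 0.35 × 9.975 = 3.491.
z_β = 3.491 − 1.960 = 1.531.
Power = Φ(1.531) = 0.937.

power ≈ 0.94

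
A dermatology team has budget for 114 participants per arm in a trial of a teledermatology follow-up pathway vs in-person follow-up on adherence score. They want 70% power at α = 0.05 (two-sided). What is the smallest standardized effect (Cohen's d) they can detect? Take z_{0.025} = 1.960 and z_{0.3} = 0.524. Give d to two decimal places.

For two independent groups of n = 114 each: d_min = (z_{α/2} + z_β)·√(2/n).
z-sum = 1.960 + 0.524 = 2.484.
d_min = 2.484 × √(2/114) = 2.484 × 0.1325 = 0.329.

d_min ≈ 0.33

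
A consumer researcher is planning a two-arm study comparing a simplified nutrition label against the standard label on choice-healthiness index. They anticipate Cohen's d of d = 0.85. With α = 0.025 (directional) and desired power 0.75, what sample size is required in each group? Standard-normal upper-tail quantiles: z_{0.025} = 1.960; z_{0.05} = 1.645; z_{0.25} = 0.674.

For two independent groups with equal n: n = 2·((z_{α} + z_β) / d)².
z_{α} + z_β = 1.960 + 0.674 = 2.634.
n = 2 × (2.634 / 0.85)² = 2 × 3.099² = 2 × 9.60 = 19.2.
Round up to the next whole participant.

n = 20 per group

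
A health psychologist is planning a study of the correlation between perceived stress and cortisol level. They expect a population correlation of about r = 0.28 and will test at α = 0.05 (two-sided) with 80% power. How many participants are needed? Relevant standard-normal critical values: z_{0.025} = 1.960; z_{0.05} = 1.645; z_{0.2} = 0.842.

n = 98

Fisher's z: C = ½·ln((1+r)/(1−r)) = ½·ln(1.7778) = 0.2877.
n = ((z_{α/2} + z_β)/C)² + 3.
(1.960 + 0.842) / 0.2877 = 2.802 / 0.2877 = 9.739.
n = 9.739² + 3 = 94.85 + 3 = 97.9.
Round up.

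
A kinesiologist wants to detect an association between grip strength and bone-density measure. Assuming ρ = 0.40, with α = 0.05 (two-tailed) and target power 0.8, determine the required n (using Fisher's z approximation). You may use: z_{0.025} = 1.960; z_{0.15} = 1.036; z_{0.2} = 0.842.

n = 47

Fisher's z: C = ½·ln((1+r)/(1−r)) = ½·ln(2.3333) = 0.4236.
n = ((z_{α/2} + z_β)/C)² + 3.
(1.960 + 0.842) / 0.4236 = 2.802 / 0.4236 = 6.615.
n = 6.615² + 3 = 43.75 + 3 = 46.8.
Round up.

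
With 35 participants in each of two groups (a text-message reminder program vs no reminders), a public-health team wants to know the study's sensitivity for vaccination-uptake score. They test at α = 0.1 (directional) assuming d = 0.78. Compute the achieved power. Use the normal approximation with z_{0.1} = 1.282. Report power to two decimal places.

For two equal groups, power = Φ(d·√(n/2) − z_{α}).
d·√(n/2) = 0.78 × √(35/2) = 0.78 × 4.183 = 3.263.
z_β = 3.263 − 1.282 = 1.981.
Power = Φ(1.981) = 0.976.

power ≈ 0.98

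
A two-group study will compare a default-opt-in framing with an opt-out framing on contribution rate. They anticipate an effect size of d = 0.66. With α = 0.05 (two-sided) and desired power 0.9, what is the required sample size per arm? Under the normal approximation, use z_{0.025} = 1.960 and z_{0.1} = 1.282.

For two independent groups with equal n: n = 2·((z_{α/2} + z_β) / d)².
z_{α/2} + z_β = 1.960 + 1.282 = 3.242.
n = 2 × (3.242 / 0.66)² = 2 × 4.912² = 2 × 24.13 = 48.3.
Round up to the next whole participant.

n = 49 per group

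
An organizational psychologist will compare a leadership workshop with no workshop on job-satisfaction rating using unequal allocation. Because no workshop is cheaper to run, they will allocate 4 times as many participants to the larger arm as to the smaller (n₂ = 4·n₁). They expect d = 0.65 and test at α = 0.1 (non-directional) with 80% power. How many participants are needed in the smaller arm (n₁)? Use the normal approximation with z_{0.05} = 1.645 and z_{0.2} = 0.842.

n₁ = 19

With allocation ratio k = n₂/n₁ = 4, Var(x̄₁−x̄₂) = σ²(1/n₁ + 1/(k·n₁)) = σ²·(k+1)/(k·n₁).
So n₁ = (1 + 1/k)·((z_{α/2} + z_β)/d)² = 1.250 × (2.487/0.65)².
n₁ = 1.250 × 14.64 = 18.3.
Round up: n₁ = 19, giving n₂ = 4 × 19 = 76.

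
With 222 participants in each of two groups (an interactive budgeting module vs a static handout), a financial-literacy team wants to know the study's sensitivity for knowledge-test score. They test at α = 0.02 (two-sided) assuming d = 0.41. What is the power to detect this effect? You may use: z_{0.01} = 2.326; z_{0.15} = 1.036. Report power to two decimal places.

power ≈ 0.98

For two equal groups, power = Φ(d·√(n/2) − z_{α/2}).
d·√(n/2) = 0.41 × √(222/2) = 0.41 × 10.536 = 4.320.
z_β = 4.320 − 2.326 = 1.994.
Power = Φ(1.994) = 0.977.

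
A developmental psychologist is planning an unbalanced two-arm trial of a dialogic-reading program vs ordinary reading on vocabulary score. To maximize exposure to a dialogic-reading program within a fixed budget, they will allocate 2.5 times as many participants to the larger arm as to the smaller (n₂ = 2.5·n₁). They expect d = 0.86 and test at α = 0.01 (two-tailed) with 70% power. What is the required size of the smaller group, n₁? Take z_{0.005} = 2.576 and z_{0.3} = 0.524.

n₁ = 19

With allocation ratio k = n₂/n₁ = 2.5, Var(x̄₁−x̄₂) = σ²(1/n₁ + 1/(k·n₁)) = σ²·(k+1)/(k·n₁).
So n₁ = (1 + 1/k)·((z_{α/2} + z_β)/d)² = 1.400 × (3.100/0.86)².
n₁ = 1.400 × 12.99 = 18.2.
Round up: n₁ = 19, giving n₂ = ⌈2.5 × 19⌉ = ⌈47.5⌉ = 48.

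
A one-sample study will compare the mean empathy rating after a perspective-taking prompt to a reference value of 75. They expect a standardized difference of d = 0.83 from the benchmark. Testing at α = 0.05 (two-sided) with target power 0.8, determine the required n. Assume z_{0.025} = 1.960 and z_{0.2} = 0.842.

For a one-sample test: n = ((z_{α/2} + z_β) / d)².
z_{α/2} + z_β = 1.960 + 0.842 = 2.802.
n = (2.802 / 0.83)² = 3.376² = 11.40.
Round up.

n = 12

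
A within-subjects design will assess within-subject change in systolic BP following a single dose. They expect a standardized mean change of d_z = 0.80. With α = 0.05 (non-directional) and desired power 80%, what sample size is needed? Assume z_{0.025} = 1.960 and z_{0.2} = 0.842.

For a paired (one-sample on differences) test: n = ((z_{α/2} + z_β) / d)².
z_{α/2} + z_β = 1.960 + 0.842 = 2.802.
n = (2.802 / 0.80)² = 3.502² = 12.27.
Round up.

n = 13 pairs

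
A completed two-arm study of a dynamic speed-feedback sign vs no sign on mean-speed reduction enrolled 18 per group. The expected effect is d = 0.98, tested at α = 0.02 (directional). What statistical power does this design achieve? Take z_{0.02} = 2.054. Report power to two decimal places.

power ≈ 0.81

For two equal groups, power = Φ(d·√(n/2) − z_{α}).
d·√(n/2) = 0.98 × √(18/2) = 0.98 × 3.000 = 2.940.
z_β = 2.940 − 2.054 = 0.886.
Power = Φ(0.886) = 0.812.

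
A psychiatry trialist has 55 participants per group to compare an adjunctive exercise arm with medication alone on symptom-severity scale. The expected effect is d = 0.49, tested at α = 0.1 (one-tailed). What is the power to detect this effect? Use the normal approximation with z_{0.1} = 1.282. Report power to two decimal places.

power ≈ 0.90

For two equal groups, power = Φ(d·√(n/2) − z_{α}).
d·√(n/2) = 0.49 × √(55/2) = 0.49 × 5.244 = 2.570.
z_β = 2.570 − 1.282 = 1.288.
Power = Φ(1.288) = 0.901.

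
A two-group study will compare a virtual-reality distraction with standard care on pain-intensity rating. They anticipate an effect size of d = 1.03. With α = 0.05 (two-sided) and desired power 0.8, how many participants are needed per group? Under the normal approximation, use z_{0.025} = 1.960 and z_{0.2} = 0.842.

n = 15 per group

For two independent groups with equal n: n = 2·((z_{α/2} + z_β) / d)².
z_{α/2} + z_β = 1.960 + 0.842 = 2.802.
n = 2 × (2.802 / 1.03)² = 2 × 2.720² = 2 × 7.40 = 14.8.
Round up to the next whole participant.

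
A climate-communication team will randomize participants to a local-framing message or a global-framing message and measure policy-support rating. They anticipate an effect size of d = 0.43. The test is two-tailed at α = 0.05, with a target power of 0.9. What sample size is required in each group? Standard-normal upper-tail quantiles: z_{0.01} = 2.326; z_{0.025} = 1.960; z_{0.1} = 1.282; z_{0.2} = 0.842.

For two independent groups with equal n: n = 2·((z_{α/2} + z_β) / d)².
z_{α/2} + z_β = 1.960 + 1.282 = 3.242.
n = 2 × (3.242 / 0.43)² = 2 × 7.540² = 2 × 56.84 = 113.7.
Round up to the next whole participant.

n = 114 per group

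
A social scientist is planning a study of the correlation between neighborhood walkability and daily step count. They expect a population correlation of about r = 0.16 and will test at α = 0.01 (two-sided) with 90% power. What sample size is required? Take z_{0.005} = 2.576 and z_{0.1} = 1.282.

n = 575

Fisher's z: C = ½·ln((1+r)/(1−r)) = ½·ln(1.3810) = 0.1614.
n = ((z_{α/2} + z_β)/C)² + 3.
(2.576 + 1.282) / 0.1614 = 3.858 / 0.1614 = 23.903.
n = 23.903² + 3 = 571.37 + 3 = 574.4.
Round up.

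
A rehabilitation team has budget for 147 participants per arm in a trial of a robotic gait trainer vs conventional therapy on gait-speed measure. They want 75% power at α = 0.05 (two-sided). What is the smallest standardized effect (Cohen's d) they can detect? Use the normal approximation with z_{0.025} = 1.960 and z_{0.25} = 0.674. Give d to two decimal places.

d_min ≈ 0.31

For two independent groups of n = 147 each: d_min = (z_{α/2} + z_β)·√(2/n).
z-sum = 1.960 + 0.674 = 2.634.
d_min = 2.634 × √(2/147) = 2.634 × 0.1166 = 0.307.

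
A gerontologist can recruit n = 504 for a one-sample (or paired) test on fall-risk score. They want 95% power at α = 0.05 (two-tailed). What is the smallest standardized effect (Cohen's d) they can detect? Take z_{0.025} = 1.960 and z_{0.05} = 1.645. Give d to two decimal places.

d_min ≈ 0.16

For a single sample (or paired design) of n = 504: d_min = (z_{α/2} + z_β)/√n.
z-sum = 1.960 + 1.645 = 3.605.
d_min = 3.605 / √504 = 3.605 / 22.450 = 0.161.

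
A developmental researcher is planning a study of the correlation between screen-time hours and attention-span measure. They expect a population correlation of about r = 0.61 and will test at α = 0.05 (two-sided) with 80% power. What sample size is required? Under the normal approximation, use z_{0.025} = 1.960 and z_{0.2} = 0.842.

Fisher's z: C = ½·ln((1+r)/(1−r)) = ½·ln(4.1282) = 0.7089.
n = ((z_{α/2} + z_β)/C)² + 3.
(1.960 + 0.842) / 0.7089 = 2.802 / 0.7089 = 3.953.
n = 3.953² + 3 = 15.62 + 3 = 18.6.
Round up.

n = 19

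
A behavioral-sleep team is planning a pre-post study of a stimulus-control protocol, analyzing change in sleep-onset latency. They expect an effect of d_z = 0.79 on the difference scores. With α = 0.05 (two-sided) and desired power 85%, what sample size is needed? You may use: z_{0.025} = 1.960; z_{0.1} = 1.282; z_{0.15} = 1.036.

n = 15 pairs

For a paired (one-sample on differences) test: n = ((z_{α/2} + z_β) / d)².
z_{α/2} + z_β = 1.960 + 1.036 = 2.996.
n = (2.996 / 0.79)² = 3.792² = 14.38.
Round up.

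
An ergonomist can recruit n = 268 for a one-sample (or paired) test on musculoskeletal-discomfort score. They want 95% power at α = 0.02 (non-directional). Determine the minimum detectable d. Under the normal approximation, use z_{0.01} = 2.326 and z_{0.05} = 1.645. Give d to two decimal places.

d_min ≈ 0.24

For a single sample (or paired design) of n = 268: d_min = (z_{α/2} + z_β)/√n.
z-sum = 2.326 + 1.645 = 3.971.
d_min = 3.971 / √268 = 3.971 / 16.371 = 0.243.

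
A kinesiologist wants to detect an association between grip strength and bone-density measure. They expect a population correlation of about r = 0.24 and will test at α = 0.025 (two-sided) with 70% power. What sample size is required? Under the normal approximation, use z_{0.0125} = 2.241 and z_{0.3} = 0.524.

n = 131

Fisher's z: C = ½·ln((1+r)/(1−r)) = ½·ln(1.6316) = 0.2448.
n = ((z_{α/2} + z_β)/C)² + 3.
(2.241 + 0.524) / 0.2448 = 2.765 / 0.2448 = 11.295.
n = 11.295² + 3 = 127.58 + 3 = 130.6.
Round up.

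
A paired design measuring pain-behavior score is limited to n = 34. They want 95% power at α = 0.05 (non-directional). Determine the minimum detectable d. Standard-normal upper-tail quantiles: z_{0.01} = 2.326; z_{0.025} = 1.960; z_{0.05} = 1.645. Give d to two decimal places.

d_min ≈ 0.62

For a single sample (or paired design) of n = 34: d_min = (z_{α/2} + z_β)/√n.
z-sum = 1.960 + 1.645 = 3.605.
d_min = 3.605 / √34 = 3.605 / 5.831 = 0.618.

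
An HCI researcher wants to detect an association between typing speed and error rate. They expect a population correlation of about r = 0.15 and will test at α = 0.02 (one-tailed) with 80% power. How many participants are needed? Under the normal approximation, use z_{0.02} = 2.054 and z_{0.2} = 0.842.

Fisher's z: C = ½·ln((1+r)/(1−r)) = ½·ln(1.3529) = 0.1511.
n = ((z_{α} + z_β)/C)² + 3.
(2.054 + 0.842) / 0.1511 = 2.896 / 0.1511 = 19.166.
n = 19.166² + 3 = 367.34 + 3 = 370.3.
Round up.

n = 371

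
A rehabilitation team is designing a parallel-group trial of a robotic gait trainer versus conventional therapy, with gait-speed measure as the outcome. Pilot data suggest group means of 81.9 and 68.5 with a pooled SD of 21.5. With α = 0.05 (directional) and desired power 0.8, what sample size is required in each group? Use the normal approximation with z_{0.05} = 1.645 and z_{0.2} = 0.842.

Cohen's d = |M₁ − M₂| / SD_pooled = |81.9 − 68.5| / 21.5 = 13.4 / 21.5 = 0.623.
For two independent groups with equal n: n = 2·((z_{α} + z_β) / d)².
z_{α} + z_β = 1.645 + 0.842 = 2.487.
n = 2 × (2.487 / 0.623)² = 2 × 3.992² = 2 × 15.94 = 31.9.
Round up to the next whole participant.

n = 32 per group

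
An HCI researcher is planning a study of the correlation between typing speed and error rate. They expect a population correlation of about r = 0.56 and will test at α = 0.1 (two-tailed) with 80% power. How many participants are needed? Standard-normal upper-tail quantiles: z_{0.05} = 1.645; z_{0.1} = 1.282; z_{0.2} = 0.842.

n = 19

Fisher's z: C = ½·ln((1+r)/(1−r)) = ½·ln(3.5455) = 0.6328.
n = ((z_{α/2} + z_β)/C)² + 3.
(1.645 + 0.842) / 0.6328 = 2.487 / 0.6328 = 3.930.
n = 3.930² + 3 = 15.45 + 3 = 18.4.
Round up.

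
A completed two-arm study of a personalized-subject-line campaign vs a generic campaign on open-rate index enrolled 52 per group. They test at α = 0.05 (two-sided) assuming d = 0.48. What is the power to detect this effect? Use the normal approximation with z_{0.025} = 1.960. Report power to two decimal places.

power ≈ 0.69

For two equal groups, power = Φ(d·√(n/2) − z_{α/2}).
d·√(n/2) = 0.48 × √(52/2) = 0.48 × 5.099 = 2.448.
z_β = 2.448 − 1.960 = 0.488.
Power = Φ(0.488) = 0.687.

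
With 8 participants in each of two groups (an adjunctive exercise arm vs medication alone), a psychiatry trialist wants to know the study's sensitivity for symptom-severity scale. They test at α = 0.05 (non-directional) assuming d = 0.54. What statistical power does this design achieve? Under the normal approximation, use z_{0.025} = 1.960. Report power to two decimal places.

For two equal groups, power = Φ(d·√(n/2) − z_{α/2}).
d·√(n/2) = 0.54 × √(8/2) = 0.54 × 2.000 = 1.080.
z_β = 1.080 − 1.960 = -0.880.
Power = Φ(-0.880) = 0.189.

power ≈ 0.19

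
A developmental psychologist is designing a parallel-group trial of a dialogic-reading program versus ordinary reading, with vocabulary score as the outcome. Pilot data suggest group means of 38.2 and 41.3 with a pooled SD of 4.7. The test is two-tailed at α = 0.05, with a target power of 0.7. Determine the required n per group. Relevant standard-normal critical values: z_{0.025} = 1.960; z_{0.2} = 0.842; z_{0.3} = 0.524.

n = 29 per group

Cohen's d = |M₁ − M₂| / SD_pooled = |38.2 − 41.3| / 4.7 = 3.1 / 4.7 = 0.660.
For two independent groups with equal n: n = 2·((z_{α/2} + z_β) / d)².
z_{α/2} + z_β = 1.960 + 0.524 = 2.484.
n = 2 × (2.484 / 0.660)² = 2 × 3.764² = 2 × 14.16 = 28.3.
Round up to the next whole participant.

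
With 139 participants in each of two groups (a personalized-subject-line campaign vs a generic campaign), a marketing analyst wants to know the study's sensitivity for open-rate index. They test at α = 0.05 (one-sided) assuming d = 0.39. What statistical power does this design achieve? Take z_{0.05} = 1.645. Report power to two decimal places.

For two equal groups, power = Φ(d·√(n/2) − z_{α}).
d·√(n/2) = 0.39 × √(139/2) = 0.39 × 8.337 = 3.251.
z_β = 3.251 − 1.645 = 1.606.
Power = Φ(1.606) = 0.946.

power ≈ 0.95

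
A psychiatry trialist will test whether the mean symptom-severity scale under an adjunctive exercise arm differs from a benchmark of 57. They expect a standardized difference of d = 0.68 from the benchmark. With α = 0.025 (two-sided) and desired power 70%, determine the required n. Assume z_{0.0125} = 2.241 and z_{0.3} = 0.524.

n = 17

For a one-sample test: n = ((z_{α/2} + z_β) / d)².
z_{α/2} + z_β = 2.241 + 0.524 = 2.765.
n = (2.765 / 0.68)² = 4.066² = 16.53.
Round up.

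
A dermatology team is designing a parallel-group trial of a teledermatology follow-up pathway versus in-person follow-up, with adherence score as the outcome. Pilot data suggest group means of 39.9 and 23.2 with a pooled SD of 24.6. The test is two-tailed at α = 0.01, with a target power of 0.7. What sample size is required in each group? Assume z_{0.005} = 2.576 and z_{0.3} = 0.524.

n = 42 per group

Cohen's d = |M₁ − M₂| / SD_pooled = |39.9 − 23.2| / 24.6 = 16.7 / 24.6 = 0.679.
For two independent groups with equal n: n = 2·((z_{α/2} + z_β) / d)².
z_{α/2} + z_β = 2.576 + 0.524 = 3.100.
n = 2 × (3.100 / 0.679)² = 2 × 4.566² = 2 × 20.84 = 41.7.
Round up to the next whole participant.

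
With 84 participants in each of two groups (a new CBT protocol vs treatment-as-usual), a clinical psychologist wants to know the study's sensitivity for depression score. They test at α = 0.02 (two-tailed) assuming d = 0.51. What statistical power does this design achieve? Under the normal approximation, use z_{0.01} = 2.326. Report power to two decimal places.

power ≈ 0.84

For two equal groups, power = Φ(d·√(n/2) − z_{α/2}).
d·√(n/2) = 0.51 × √(84/2) = 0.51 × 6.481 = 3.305.
z_β = 3.305 − 2.326 = 0.979.
Power = Φ(0.979) = 0.836.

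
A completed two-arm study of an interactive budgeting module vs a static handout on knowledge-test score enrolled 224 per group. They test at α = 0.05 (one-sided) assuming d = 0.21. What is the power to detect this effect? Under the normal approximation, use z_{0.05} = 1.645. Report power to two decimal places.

For two equal groups, power = Φ(d·√(n/2) − z_{α}).
d·√(n/2) = 0.21 × √(224/2) = 0.21 × 10.583 = 2.222.
z_β = 2.222 − 1.645 = 0.577.
Power = Φ(0.577) = 0.718.

power ≈ 0.72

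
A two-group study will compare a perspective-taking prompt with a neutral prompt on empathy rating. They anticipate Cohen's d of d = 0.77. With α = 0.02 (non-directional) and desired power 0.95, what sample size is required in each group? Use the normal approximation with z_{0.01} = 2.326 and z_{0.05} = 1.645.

n = 54 per group

For two independent groups with equal n: n = 2·((z_{α/2} + z_β) / d)².
z_{α/2} + z_β = 2.326 + 1.645 = 3.971.
n = 2 × (3.971 / 0.77)² = 2 × 5.157² = 2 × 26.60 = 53.2.
Round up to the next whole participant.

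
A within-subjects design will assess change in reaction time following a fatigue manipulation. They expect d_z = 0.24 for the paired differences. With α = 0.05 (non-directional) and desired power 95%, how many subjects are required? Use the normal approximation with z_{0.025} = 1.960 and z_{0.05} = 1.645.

For a paired (one-sample on differences) test: n = ((z_{α/2} + z_β) / d)².
z_{α/2} + z_β = 1.960 + 1.645 = 3.605.
n = (3.605 / 0.24)² = 15.021² = 225.63.
Round up.

n = 226 pairs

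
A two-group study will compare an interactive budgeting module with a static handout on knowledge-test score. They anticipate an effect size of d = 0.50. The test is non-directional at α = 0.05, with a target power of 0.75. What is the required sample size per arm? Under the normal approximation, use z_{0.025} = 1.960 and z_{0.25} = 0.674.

For two independent groups with equal n: n = 2·((z_{α/2} + z_β) / d)².
z_{α/2} + z_β = 1.960 + 0.674 = 2.634.
n = 2 × (2.634 / 0.50)² = 2 × 5.268² = 2 × 27.75 = 55.5.
Round up to the next whole participant.

n = 56 per group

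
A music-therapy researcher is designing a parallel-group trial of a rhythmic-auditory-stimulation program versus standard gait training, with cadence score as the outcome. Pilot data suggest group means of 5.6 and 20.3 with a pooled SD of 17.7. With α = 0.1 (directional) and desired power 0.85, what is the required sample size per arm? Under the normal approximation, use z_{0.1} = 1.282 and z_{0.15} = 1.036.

n = 16 per group

Cohen's d = |M₁ − M₂| / SD_pooled = |5.6 − 20.3| / 17.7 = 14.7 / 17.7 = 0.831.
For two independent groups with equal n: n = 2·((z_{α} + z_β) / d)².
z_{α} + z_β = 1.282 + 1.036 = 2.318.
n = 2 × (2.318 / 0.831)² = 2 × 2.789² = 2 × 7.78 = 15.6.
Round up to the next whole participant.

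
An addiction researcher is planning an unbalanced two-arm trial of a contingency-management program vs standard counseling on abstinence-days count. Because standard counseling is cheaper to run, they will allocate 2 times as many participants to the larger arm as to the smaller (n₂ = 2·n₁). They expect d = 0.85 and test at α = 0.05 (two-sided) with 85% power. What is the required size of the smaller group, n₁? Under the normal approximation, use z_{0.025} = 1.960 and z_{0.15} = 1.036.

With allocation ratio k = n₂/n₁ = 2, Var(x̄₁−x̄₂) = σ²(1/n₁ + 1/(k·n₁)) = σ²·(k+1)/(k·n₁).
So n₁ = (1 + 1/k)·((z_{α/2} + z_β)/d)² = 1.500 × (2.996/0.85)².
n₁ = 1.500 × 12.42 = 18.6.
Round up: n₁ = 19, giving n₂ = 2 × 19 = 38.

n₁ = 19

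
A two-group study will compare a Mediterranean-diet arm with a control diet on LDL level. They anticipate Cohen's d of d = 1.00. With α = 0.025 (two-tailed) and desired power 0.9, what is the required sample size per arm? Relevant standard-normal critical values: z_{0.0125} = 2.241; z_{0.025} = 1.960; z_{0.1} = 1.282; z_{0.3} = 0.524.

For two independent groups with equal n: n = 2·((z_{α/2} + z_β) / d)².
z_{α/2} + z_β = 2.241 + 1.282 = 3.523.
n = 2 × (3.523 / 1.00)² = 2 × 3.523² = 2 × 12.41 = 24.8.
Round up to the next whole participant.

n = 25 per group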